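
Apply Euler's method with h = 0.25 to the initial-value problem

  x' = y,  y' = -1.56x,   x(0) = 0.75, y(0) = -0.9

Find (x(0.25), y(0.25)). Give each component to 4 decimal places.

0.5250, -1.1925

Euler on (x,y): x_{n+1} = x_n + h·x', y_{n+1} = y_n + h·y'.
0.000000: (0.750000, -0.900000); f=(-0.900000, -1.170000) → (0.525000, -1.192500)
(x(0.25), y(0.25)) ≈ (0.5250, -1.1925)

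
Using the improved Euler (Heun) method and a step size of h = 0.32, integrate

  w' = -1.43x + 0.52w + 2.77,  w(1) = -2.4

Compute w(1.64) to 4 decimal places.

-2.6487

Heun: k1 = f(x_n, w_n); k2 = f(x_n + h, w_n + h·k1); w_{n+1} = w_n + (h/2)·(k1 + k2).
x=1.000000, w=-2.400000:
  k1 = f(1.000000, -2.400000) = 0.092000
  k2 = f(1.320000, -2.370560) = -0.350291
  w ← -2.400000 + (0.32/2)·(0.092000 + (-0.350291)) = -2.441327
x=1.320000, w=-2.441327:
  k1 = f(1.320000, -2.441327) = -0.387090
  k2 = f(1.640000, -2.565195) = -0.909102
  w ← -2.441327 + (0.32/2)·(-0.387090 + (-0.909102)) = -2.648717
w(1.64) ≈ -2.6487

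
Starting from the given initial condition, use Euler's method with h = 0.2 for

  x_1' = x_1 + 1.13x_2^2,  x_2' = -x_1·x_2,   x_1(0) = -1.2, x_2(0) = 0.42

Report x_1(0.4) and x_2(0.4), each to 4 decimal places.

Euler on (x_1,x_2): x_1_{n+1} = x_1_n + h·x_1', x_2_{n+1} = x_2_n + h·x_2'.
0.000000: (-1.200000, 0.420000); f=(-1.000668, 0.504000) → (-1.400134, 0.520800)
0.200000: (-1.400134, 0.520800); f=(-1.093641, 0.729190) → (-1.618862, 0.666638)
(x_1(0.4), x_2(0.4)) ≈ (-1.6189, 0.6666)

-1.6189, 0.6666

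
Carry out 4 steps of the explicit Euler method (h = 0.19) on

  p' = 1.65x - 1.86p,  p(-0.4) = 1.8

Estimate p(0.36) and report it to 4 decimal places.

Euler: p_{n+1} = p_n + h·f(x_n, p_n).
x=-0.400000, p=1.800000: f=-4.008000 → p ← 1.800000 + 0.19·(-4.008000) = 1.038480
x=-0.210000, p=1.038480: f=-2.278073 → p ← 1.038480 + 0.19·(-2.278073) = 0.605646
x=-0.020000, p=0.605646: f=-1.159502 → p ← 0.605646 + 0.19·(-1.159502) = 0.385341
x=0.170000, p=0.385341: f=-0.436234 → p ← 0.385341 + 0.19·(-0.436234) = 0.302456
p(0.36) ≈ 0.3025

0.3025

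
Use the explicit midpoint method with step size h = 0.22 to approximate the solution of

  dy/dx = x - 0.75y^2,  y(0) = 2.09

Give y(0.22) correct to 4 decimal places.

Midpoint: k1 = f(x_n, y_n); k2 = f(x_n + h/2, y_n + (h/2)·k1); y_{n+1} = y_n + h·k2.
x=0.000000, y=2.090000:
  k1 = f(0.000000, 2.090000) = -3.276075
  k2 = f(0.110000, 1.729632) = -2.133719
  y ← 2.090000 + 0.22·(-2.133719) = 1.620582
y(0.22) ≈ 1.6206

1.6206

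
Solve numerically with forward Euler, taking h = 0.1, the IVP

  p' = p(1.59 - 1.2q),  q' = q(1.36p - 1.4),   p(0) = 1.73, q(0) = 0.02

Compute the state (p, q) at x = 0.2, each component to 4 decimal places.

Euler on (p,q): p_{n+1} = p_n + h·p', q_{n+1} = q_n + h·q'.
0.000000: (1.730000, 0.020000); f=(2.709180, 0.019056) → (2.000918, 0.021906)
0.100000: (2.000918, 0.021906); f=(3.128862, 0.028943) → (2.313804, 0.024800)
(p(0.2), q(0.2)) ≈ (2.3138, 0.0248)

2.3138, 0.0248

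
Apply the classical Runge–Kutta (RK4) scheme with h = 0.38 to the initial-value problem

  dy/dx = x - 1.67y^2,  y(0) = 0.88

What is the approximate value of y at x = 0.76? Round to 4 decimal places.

RK4: k1 = f(x_n, y_n); k2 = f(x_n + h/2, y_n + (h/2)·k1); k3 = f(x_n + h/2, y_n + (h/2)·k2); k4 = f(x_n + h, y_n + h·k3); y_{n+1} = y_n + (h/6)·(k1 + 2k2 + 2k3 + k4).
x=0.000000, y=0.880000:
  k1 = f(0.000000, 0.880000) = -1.293248
  k2 = f(0.190000, 0.634283) = -0.481866
  k3 = f(0.190000, 0.788446) = -0.848149
  k4 = f(0.380000, 0.557703) = -0.139425
  y ← 0.880000 + (0.38/6)·(k1 + 2k2 + 2k3 + k4) = 0.620795
x=0.380000, y=0.620795:
  k1 = f(0.380000, 0.620795) = -0.263596
  k2 = f(0.570000, 0.570712) = 0.026060
  k3 = f(0.570000, 0.625747) = -0.083904
  k4 = f(0.760000, 0.588912) = 0.180815
  y ← 0.620795 + (0.38/6)·(k1 + 2k2 + 2k3 + k4) = 0.608226
y(0.76) ≈ 0.6082

0.6082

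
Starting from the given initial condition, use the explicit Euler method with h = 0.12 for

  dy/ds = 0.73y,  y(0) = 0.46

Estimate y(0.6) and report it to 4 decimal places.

0.7000

Euler: y_{n+1} = y_n + h·f(s_n, y_n).
s=0.000000, y=0.460000: f=0.335800 → y ← 0.460000 + 0.12·0.335800 = 0.500296
s=0.120000, y=0.500296: f=0.365216 → y ← 0.500296 + 0.12·0.365216 = 0.544122
s=0.240000, y=0.544122: f=0.397209 → y ← 0.544122 + 0.12·0.397209 = 0.591787
s=0.360000, y=0.591787: f=0.432005 → y ← 0.591787 + 0.12·0.432005 = 0.643628
s=0.480000, y=0.643628: f=0.469848 → y ← 0.643628 + 0.12·0.469848 = 0.700009
y(0.6) ≈ 0.7000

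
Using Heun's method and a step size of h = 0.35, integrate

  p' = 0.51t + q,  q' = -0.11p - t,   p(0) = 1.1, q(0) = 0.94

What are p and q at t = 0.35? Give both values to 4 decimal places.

1.4528, 0.8301

Heun on (p,q): k1 = f(t_n, state_n); k2 = f(t_n + h, state_n + h·k1); state_{n+1} = state_n + (h/2)·(k1 + k2).
0.000000: (1.100000, 0.940000)
  k1 = (0.940000, -0.121000)
  predictor → (1.429000, 0.897650)
  k2 = (1.076150, -0.507190)
  → (1.452826, 0.830067)
(p(0.35), q(0.35)) ≈ (1.4528, 0.8301)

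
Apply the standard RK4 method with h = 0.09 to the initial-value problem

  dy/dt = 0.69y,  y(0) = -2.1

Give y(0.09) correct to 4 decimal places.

RK4: k1 = f(t_n, y_n); k2 = f(t_n + h/2, y_n + (h/2)·k1); k3 = f(t_n + h/2, y_n + (h/2)·k2); k4 = f(t_n + h, y_n + h·k3); y_{n+1} = y_n + (h/6)·(k1 + 2k2 + 2k3 + k4).
t=0.000000, y=-2.100000:
  k1 = f(0.000000, -2.100000) = -1.449000
  k2 = f(0.045000, -2.165205) = -1.493991
  k3 = f(0.045000, -2.167230) = -1.495388
  k4 = f(0.090000, -2.234585) = -1.541864
  y ← -2.100000 + (0.09/6)·(k1 + 2k2 + 2k3 + k4) = -2.234544
y(0.09) ≈ -2.2345

-2.2345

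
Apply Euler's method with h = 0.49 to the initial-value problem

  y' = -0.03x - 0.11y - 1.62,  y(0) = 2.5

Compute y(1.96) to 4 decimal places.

-0.9662

Euler: y_{n+1} = y_n + h·f(x_n, y_n).
x=0.000000, y=2.500000: f=-1.895000 → y ← 2.500000 + 0.49·(-1.895000) = 1.571450
x=0.490000, y=1.571450: f=-1.807559 → y ← 1.571450 + 0.49·(-1.807559) = 0.685746
x=0.980000, y=0.685746: f=-1.724832 → y ← 0.685746 + 0.49·(-1.724832) = -0.159422
x=1.470000, y=-0.159422: f=-1.646564 → y ← -0.159422 + 0.49·(-1.646564) = -0.966238
y(1.96) ≈ -0.9662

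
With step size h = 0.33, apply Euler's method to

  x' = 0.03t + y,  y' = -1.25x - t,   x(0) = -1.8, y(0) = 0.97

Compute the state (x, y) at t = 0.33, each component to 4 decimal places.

Euler on (x,y): x_{n+1} = x_n + h·x', y_{n+1} = y_n + h·y'.
0.000000: (-1.800000, 0.970000); f=(0.970000, 2.250000) → (-1.479900, 1.712500)
(x(0.33), y(0.33)) ≈ (-1.4799, 1.7125)

-1.4799, 1.7125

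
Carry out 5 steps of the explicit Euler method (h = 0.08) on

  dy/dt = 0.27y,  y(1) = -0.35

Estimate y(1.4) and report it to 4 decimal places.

-0.3895

Euler: y_{n+1} = y_n + h·f(t_n, y_n).
t=1.000000, y=-0.350000: f=-0.094500 → y ← -0.350000 + 0.08·(-0.094500) = -0.357560
t=1.080000, y=-0.357560: f=-0.096541 → y ← -0.357560 + 0.08·(-0.096541) = -0.365283
t=1.160000, y=-0.365283: f=-0.098626 → y ← -0.365283 + 0.08·(-0.098626) = -0.373173
t=1.240000, y=-0.373173: f=-0.100757 → y ← -0.373173 + 0.08·(-0.100757) = -0.381234
t=1.320000, y=-0.381234: f=-0.102933 → y ← -0.381234 + 0.08·(-0.102933) = -0.389469
y(1.4) ≈ -0.3895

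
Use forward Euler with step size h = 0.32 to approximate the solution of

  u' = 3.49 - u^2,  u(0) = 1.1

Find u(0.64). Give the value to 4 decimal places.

Euler: u_{n+1} = u_n + h·f(s_n, u_n).
s=0.000000, u=1.100000: f=2.280000 → u ← 1.100000 + 0.32·2.280000 = 1.829600
s=0.320000, u=1.829600: f=0.142564 → u ← 1.829600 + 0.32·0.142564 = 1.875220
u(0.64) ≈ 1.8752

1.8752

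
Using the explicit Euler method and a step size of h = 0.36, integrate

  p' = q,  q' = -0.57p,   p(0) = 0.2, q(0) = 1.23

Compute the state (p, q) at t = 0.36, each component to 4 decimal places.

Euler on (p,q): p_{n+1} = p_n + h·p', q_{n+1} = q_n + h·q'.
0.000000: (0.200000, 1.230000); f=(1.230000, -0.114000) → (0.642800, 1.188960)
(p(0.36), q(0.36)) ≈ (0.6428, 1.1890)

0.6428, 1.1890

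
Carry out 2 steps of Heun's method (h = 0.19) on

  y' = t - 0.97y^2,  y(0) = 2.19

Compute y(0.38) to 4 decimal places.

Heun: k1 = f(t_n, y_n); k2 = f(t_n + h, y_n + h·k1); y_{n+1} = y_n + (h/2)·(k1 + k2).
t=0.000000, y=2.190000:
  k1 = f(0.000000, 2.190000) = -4.652217
  k2 = f(0.190000, 1.306079) = -1.464667
  y ← 2.190000 + (0.19/2)·(-4.652217 + (-1.464667)) = 1.608896
t=0.190000, y=1.608896:
  k1 = f(0.190000, 1.608896) = -2.320890
  k2 = f(0.380000, 1.167927) = -0.943132
  y ← 1.608896 + (0.19/2)·(-2.320890 + (-0.943132)) = 1.298814
y(0.38) ≈ 1.2988

1.2988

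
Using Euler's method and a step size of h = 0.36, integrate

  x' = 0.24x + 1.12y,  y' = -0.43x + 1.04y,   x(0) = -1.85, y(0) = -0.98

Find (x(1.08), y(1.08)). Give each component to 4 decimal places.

-3.7407, -1.0210

Euler on (x,y): x_{n+1} = x_n + h·x', y_{n+1} = y_n + h·y'.
0.000000: (-1.850000, -0.980000); f=(-1.541600, -0.223700) → (-2.404976, -1.060532)
0.360000: (-2.404976, -1.060532); f=(-1.764990, -0.068814) → (-3.040372, -1.085305)
0.720000: (-3.040372, -1.085305); f=(-1.945231, 0.178643) → (-3.740656, -1.020993)
(x(1.08), y(1.08)) ≈ (-3.7407, -1.0210)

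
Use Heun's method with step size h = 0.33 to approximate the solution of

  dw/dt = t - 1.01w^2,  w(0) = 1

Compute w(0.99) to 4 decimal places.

Heun: k1 = f(t_n, w_n); k2 = f(t_n + h, w_n + h·k1); w_{n+1} = w_n + (h/2)·(k1 + k2).
t=0.000000, w=1.000000:
  k1 = f(0.000000, 1.000000) = -1.010000
  k2 = f(0.330000, 0.666700) = -0.118934
  w ← 1.000000 + (0.33/2)·(-1.010000 + (-0.118934)) = 0.813726
t=0.330000, w=0.813726:
  k1 = f(0.330000, 0.813726) = -0.338771
  k2 = f(0.660000, 0.701931) = 0.162365
  w ← 0.813726 + (0.33/2)·(-0.338771 + 0.162365) = 0.784619
t=0.660000, w=0.784619:
  k1 = f(0.660000, 0.784619) = 0.038217
  k2 = f(0.990000, 0.797230) = 0.348068
  w ← 0.784619 + (0.33/2)·(0.038217 + 0.348068) = 0.848356
w(0.99) ≈ 0.8484

0.8484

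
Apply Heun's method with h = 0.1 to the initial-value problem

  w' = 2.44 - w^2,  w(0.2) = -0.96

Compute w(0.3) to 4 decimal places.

-0.7947

Heun: k1 = f(t_n, w_n); k2 = f(t_n + h, w_n + h·k1); w_{n+1} = w_n + (h/2)·(k1 + k2).
t=0.200000, w=-0.960000:
  k1 = f(0.200000, -0.960000) = 1.518400
  k2 = f(0.300000, -0.808160) = 1.786877
  w ← -0.960000 + (0.1/2)·(1.518400 + 1.786877) = -0.794736
w(0.3) ≈ -0.7947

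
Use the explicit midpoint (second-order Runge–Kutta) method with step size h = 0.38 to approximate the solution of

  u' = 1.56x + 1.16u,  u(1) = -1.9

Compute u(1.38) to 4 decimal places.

-2.0860

Midpoint: k1 = f(x_n, u_n); k2 = f(x_n + h/2, u_n + (h/2)·k1); u_{n+1} = u_n + h·k2.
x=1.000000, u=-1.900000:
  k1 = f(1.000000, -1.900000) = -0.644000
  k2 = f(1.190000, -2.022360) = -0.489538
  u ← -1.900000 + 0.38·(-0.489538) = -2.086024
u(1.38) ≈ -2.0860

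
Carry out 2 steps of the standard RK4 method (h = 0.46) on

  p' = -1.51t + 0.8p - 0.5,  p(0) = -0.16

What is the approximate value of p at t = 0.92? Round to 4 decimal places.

RK4: k1 = f(t_n, p_n); k2 = f(t_n + h/2, p_n + (h/2)·k1); k3 = f(t_n + h/2, p_n + (h/2)·k2); k4 = f(t_n + h, p_n + h·k3); p_{n+1} = p_n + (h/6)·(k1 + 2k2 + 2k3 + k4).
t=0.000000, p=-0.160000:
  k1 = f(0.000000, -0.160000) = -0.628000
  k2 = f(0.230000, -0.304440) = -1.090852
  k3 = f(0.230000, -0.410896) = -1.176017
  k4 = f(0.460000, -0.700968) = -1.755374
  p ← -0.160000 + (0.46/6)·(k1 + 2k2 + 2k3 + k4) = -0.690312
t=0.460000, p=-0.690312:
  k1 = f(0.460000, -0.690312) = -1.746850
  k2 = f(0.690000, -1.092087) = -2.415570
  k3 = f(0.690000, -1.245893) = -2.538614
  k4 = f(0.920000, -1.858075) = -3.375660
  p ← -0.690312 + (0.46/6)·(k1 + 2k2 + 2k3 + k4) = -1.842679
p(0.92) ≈ -1.8427

-1.8427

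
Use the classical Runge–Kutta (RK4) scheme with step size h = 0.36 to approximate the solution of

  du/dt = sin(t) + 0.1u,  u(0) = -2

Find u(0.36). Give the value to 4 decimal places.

-2.0084

RK4: k1 = f(t_n, u_n); k2 = f(t_n + h/2, u_n + (h/2)·k1); k3 = f(t_n + h/2, u_n + (h/2)·k2); k4 = f(t_n + h, u_n + h·k3); u_{n+1} = u_n + (h/6)·(k1 + 2k2 + 2k3 + k4).
t=0.000000, u=-2.000000:
  k1 = f(0.000000, -2.000000) = -0.200000
  k2 = f(0.180000, -2.036000) = -0.024570
  k3 = f(0.180000, -2.004423) = -0.021413
  k4 = f(0.360000, -2.007709) = 0.151503
  u ← -2.000000 + (0.36/6)·(k1 + 2k2 + 2k3 + k4) = -2.008428
u(0.36) ≈ -2.0084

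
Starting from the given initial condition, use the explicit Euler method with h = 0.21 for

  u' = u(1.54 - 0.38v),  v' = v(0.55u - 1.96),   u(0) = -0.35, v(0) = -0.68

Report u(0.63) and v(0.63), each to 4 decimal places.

-0.8738, -0.1018

Euler on (u,v): u_{n+1} = u_n + h·u', v_{n+1} = v_n + h·v'.
0.000000: (-0.350000, -0.680000); f=(-0.629440, 1.463700) → (-0.482182, -0.372623)
0.210000: (-0.482182, -0.372623); f=(-0.810836, 0.829161) → (-0.652458, -0.198499)
0.420000: (-0.652458, -0.198499); f=(-1.054000, 0.460290) → (-0.873798, -0.101838)
(u(0.63), v(0.63)) ≈ (-0.8738, -0.1018)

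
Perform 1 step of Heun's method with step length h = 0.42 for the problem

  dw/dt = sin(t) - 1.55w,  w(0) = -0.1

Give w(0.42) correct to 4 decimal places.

Heun: k1 = f(t_n, w_n); k2 = f(t_n + h, w_n + h·k1); w_{n+1} = w_n + (h/2)·(k1 + k2).
t=0.000000, w=-0.100000:
  k1 = f(0.000000, -0.100000) = 0.155000
  k2 = f(0.420000, -0.034900) = 0.461855
  w ← -0.100000 + (0.42/2)·(0.155000 + 0.461855) = 0.029540
w(0.42) ≈ 0.0295

0.0295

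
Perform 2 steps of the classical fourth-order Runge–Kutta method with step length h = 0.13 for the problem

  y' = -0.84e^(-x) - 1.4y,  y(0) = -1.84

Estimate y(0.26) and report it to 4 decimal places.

RK4: k1 = f(x_n, y_n); k2 = f(x_n + h/2, y_n + (h/2)·k1); k3 = f(x_n + h/2, y_n + (h/2)·k2); k4 = f(x_n + h, y_n + h·k3); y_{n+1} = y_n + (h/6)·(k1 + 2k2 + 2k3 + k4).
x=0.000000, y=-1.840000:
  k1 = f(0.000000, -1.840000) = 1.736000
  k2 = f(0.065000, -1.727160) = 1.630887
  k3 = f(0.065000, -1.733992) = 1.640453
  k4 = f(0.130000, -1.626741) = 1.539837
  y ← -1.840000 + (0.13/6)·(k1 + 2k2 + 2k3 + k4) = -1.627265
x=0.130000, y=-1.627265:
  k1 = f(0.130000, -1.627265) = 1.540571
  k2 = f(0.195000, -1.527128) = 1.446799
  k3 = f(0.195000, -1.533224) = 1.455332
  k4 = f(0.260000, -1.438072) = 1.365618
  y ← -1.627265 + (0.13/6)·(k1 + 2k2 + 2k3 + k4) = -1.438539
y(0.26) ≈ -1.4385

-1.4385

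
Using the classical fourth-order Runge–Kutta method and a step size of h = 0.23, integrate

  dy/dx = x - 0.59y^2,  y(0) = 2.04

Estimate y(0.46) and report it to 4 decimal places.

1.3956

RK4: k1 = f(x_n, y_n); k2 = f(x_n + h/2, y_n + (h/2)·k1); k3 = f(x_n + h/2, y_n + (h/2)·k2); k4 = f(x_n + h, y_n + h·k3); y_{n+1} = y_n + (h/6)·(k1 + 2k2 + 2k3 + k4).
x=0.000000, y=2.040000:
  k1 = f(0.000000, 2.040000) = -2.455344
  k2 = f(0.115000, 1.757635) = -1.707677
  k3 = f(0.115000, 1.843617) = -1.890365
  k4 = f(0.230000, 1.605216) = -1.290264
  y ← 2.040000 + (0.23/6)·(k1 + 2k2 + 2k3 + k4) = 1.620568
x=0.230000, y=1.620568:
  k1 = f(0.230000, 1.620568) = -1.319483
  k2 = f(0.345000, 1.468828) = -0.927899
  k3 = f(0.345000, 1.513860) = -1.007146
  k4 = f(0.460000, 1.388925) = -0.678176
  y ← 1.620568 + (0.23/6)·(k1 + 2k2 + 2k3 + k4) = 1.395638
y(0.46) ≈ 1.3956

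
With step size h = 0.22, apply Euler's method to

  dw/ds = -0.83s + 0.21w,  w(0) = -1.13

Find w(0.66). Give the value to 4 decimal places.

-1.4163

Euler: w_{n+1} = w_n + h·f(s_n, w_n).
s=0.000000, w=-1.130000: f=-0.237300 → w ← -1.130000 + 0.22·(-0.237300) = -1.182206
s=0.220000, w=-1.182206: f=-0.430863 → w ← -1.182206 + 0.22·(-0.430863) = -1.276996
s=0.440000, w=-1.276996: f=-0.633369 → w ← -1.276996 + 0.22·(-0.633369) = -1.416337
w(0.66) ≈ -1.4163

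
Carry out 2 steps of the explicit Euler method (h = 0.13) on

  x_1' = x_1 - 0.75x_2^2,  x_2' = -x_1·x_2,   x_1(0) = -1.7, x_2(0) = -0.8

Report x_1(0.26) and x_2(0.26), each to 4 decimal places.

-2.3343, -1.2287

Euler on (x_1,x_2): x_1_{n+1} = x_1_n + h·x_1', x_2_{n+1} = x_2_n + h·x_2'.
0.000000: (-1.700000, -0.800000); f=(-2.180000, -1.360000) → (-1.983400, -0.976800)
0.130000: (-1.983400, -0.976800); f=(-2.699004, -1.937385) → (-2.334270, -1.228660)
(x_1(0.26), x_2(0.26)) ≈ (-2.3343, -1.2287)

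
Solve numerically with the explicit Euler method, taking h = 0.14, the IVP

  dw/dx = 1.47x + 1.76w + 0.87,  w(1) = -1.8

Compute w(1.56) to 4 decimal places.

-2.2619

Euler: w_{n+1} = w_n + h·f(x_n, w_n).
x=1.000000, w=-1.800000: f=-0.828000 → w ← -1.800000 + 0.14·(-0.828000) = -1.915920
x=1.140000, w=-1.915920: f=-0.826219 → w ← -1.915920 + 0.14·(-0.826219) = -2.031591
x=1.280000, w=-2.031591: f=-0.824000 → w ← -2.031591 + 0.14·(-0.824000) = -2.146951
x=1.420000, w=-2.146951: f=-0.821233 → w ← -2.146951 + 0.14·(-0.821233) = -2.261923
w(1.56) ≈ -2.2619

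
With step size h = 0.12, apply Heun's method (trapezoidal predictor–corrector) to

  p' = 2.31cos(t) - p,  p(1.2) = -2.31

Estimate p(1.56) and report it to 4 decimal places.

-1.4910

Heun: k1 = f(t_n, p_n); k2 = f(t_n + h, p_n + h·k1); p_{n+1} = p_n + (h/2)·(k1 + k2).
t=1.200000, p=-2.310000:
  k1 = f(1.200000, -2.310000) = 3.147046
  k2 = f(1.320000, -1.932354) = 2.505640
  p ← -2.310000 + (0.12/2)·(3.147046 + 2.505640) = -1.970839
t=1.320000, p=-1.970839:
  k1 = f(1.320000, -1.970839) = 2.544124
  k2 = f(1.440000, -1.665544) = 1.966823
  p ← -1.970839 + (0.12/2)·(2.544124 + 1.966823) = -1.700182
t=1.440000, p=-1.700182:
  k1 = f(1.440000, -1.700182) = 2.001461
  k2 = f(1.560000, -1.460007) = 1.484946
  p ← -1.700182 + (0.12/2)·(2.001461 + 1.484946) = -1.490998
p(1.56) ≈ -1.4910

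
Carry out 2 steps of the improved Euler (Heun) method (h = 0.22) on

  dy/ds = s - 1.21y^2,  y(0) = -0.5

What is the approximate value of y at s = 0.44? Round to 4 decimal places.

-0.5652

Heun: k1 = f(s_n, y_n); k2 = f(s_n + h, y_n + h·k1); y_{n+1} = y_n + (h/2)·(k1 + k2).
s=0.000000, y=-0.500000:
  k1 = f(0.000000, -0.500000) = -0.302500
  k2 = f(0.220000, -0.566550) = -0.168384
  y ← -0.500000 + (0.22/2)·(-0.302500 + (-0.168384)) = -0.551797
s=0.220000, y=-0.551797:
  k1 = f(0.220000, -0.551797) = -0.148421
  k2 = f(0.440000, -0.584450) = 0.026686
  y ← -0.551797 + (0.22/2)·(-0.148421 + 0.026686) = -0.565188
y(0.44) ≈ -0.5652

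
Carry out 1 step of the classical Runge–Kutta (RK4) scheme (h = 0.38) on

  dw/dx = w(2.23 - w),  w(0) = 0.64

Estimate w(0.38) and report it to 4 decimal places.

RK4: k1 = f(x_n, w_n); k2 = f(x_n + h/2, w_n + (h/2)·k1); k3 = f(x_n + h/2, w_n + (h/2)·k2); k4 = f(x_n + h, w_n + h·k3); w_{n+1} = w_n + (h/6)·(k1 + 2k2 + 2k3 + k4).
x=0.000000, w=0.640000:
  k1 = f(0.000000, 0.640000) = 1.017600
  k2 = f(0.190000, 0.833344) = 1.163895
  k3 = f(0.190000, 0.861140) = 1.178780
  k4 = f(0.380000, 1.087936) = 1.242493
  w ← 0.640000 + (0.38/6)·(k1 + 2k2 + 2k3 + k4) = 1.079878
w(0.38) ≈ 1.0799

1.0799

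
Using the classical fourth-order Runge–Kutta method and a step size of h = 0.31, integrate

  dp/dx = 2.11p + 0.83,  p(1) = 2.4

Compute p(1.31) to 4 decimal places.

4.9763

RK4: k1 = f(x_n, p_n); k2 = f(x_n + h/2, p_n + (h/2)·k1); k3 = f(x_n + h/2, p_n + (h/2)·k2); k4 = f(x_n + h, p_n + h·k3); p_{n+1} = p_n + (h/6)·(k1 + 2k2 + 2k3 + k4).
x=1.000000, p=2.400000:
  k1 = f(1.000000, 2.400000) = 5.894000
  k2 = f(1.155000, 3.313570) = 7.821633
  k3 = f(1.155000, 3.612353) = 8.452065
  k4 = f(1.310000, 5.020140) = 11.422496
  p ← 2.400000 + (0.31/6)·(k1 + 2k2 + 2k3 + k4) = 4.976301
p(1.31) ≈ 4.9763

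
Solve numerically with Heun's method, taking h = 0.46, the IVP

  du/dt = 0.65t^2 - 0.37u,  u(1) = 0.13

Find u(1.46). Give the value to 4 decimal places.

Heun: k1 = f(t_n, u_n); k2 = f(t_n + h, u_n + h·k1); u_{n+1} = u_n + (h/2)·(k1 + k2).
t=1.000000, u=0.130000:
  k1 = f(1.000000, 0.130000) = 0.601900
  k2 = f(1.460000, 0.406874) = 1.234997
  u ← 0.130000 + (0.46/2)·(0.601900 + 1.234997) = 0.552486
u(1.46) ≈ 0.5525

0.5525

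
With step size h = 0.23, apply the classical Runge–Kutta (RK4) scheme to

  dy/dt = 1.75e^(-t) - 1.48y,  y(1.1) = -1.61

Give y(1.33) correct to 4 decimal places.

RK4: k1 = f(t_n, y_n); k2 = f(t_n + h/2, y_n + (h/2)·k1); k3 = f(t_n + h/2, y_n + (h/2)·k2); k4 = f(t_n + h, y_n + h·k3); y_{n+1} = y_n + (h/6)·(k1 + 2k2 + 2k3 + k4).
t=1.100000, y=-1.610000:
  k1 = f(1.100000, -1.610000) = 2.965324
  k2 = f(1.215000, -1.268988) = 2.397344
  k3 = f(1.215000, -1.334305) = 2.494015
  k4 = f(1.330000, -1.036377) = 1.996673
  y ← -1.610000 + (0.23/6)·(k1 + 2k2 + 2k3 + k4) = -1.044786
y(1.33) ≈ -1.0448

-1.0448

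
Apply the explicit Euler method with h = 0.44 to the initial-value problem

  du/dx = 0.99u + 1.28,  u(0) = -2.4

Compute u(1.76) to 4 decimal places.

Euler: u_{n+1} = u_n + h·f(x_n, u_n).
x=0.000000, u=-2.400000: f=-1.096000 → u ← -2.400000 + 0.44·(-1.096000) = -2.882240
x=0.440000, u=-2.882240: f=-1.573418 → u ← -2.882240 + 0.44·(-1.573418) = -3.574544
x=0.880000, u=-3.574544: f=-2.258798 → u ← -3.574544 + 0.44·(-2.258798) = -4.568415
x=1.320000, u=-4.568415: f=-3.242731 → u ← -4.568415 + 0.44·(-3.242731) = -5.995217
u(1.76) ≈ -5.9952

-5.9952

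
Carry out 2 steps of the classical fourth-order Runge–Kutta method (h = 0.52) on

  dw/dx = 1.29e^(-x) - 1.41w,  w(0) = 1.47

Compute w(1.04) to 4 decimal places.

RK4: k1 = f(x_n, w_n); k2 = f(x_n + h/2, w_n + (h/2)·k1); k3 = f(x_n + h/2, w_n + (h/2)·k2); k4 = f(x_n + h, w_n + h·k3); w_{n+1} = w_n + (h/6)·(k1 + 2k2 + 2k3 + k4).
x=0.000000, w=1.470000:
  k1 = f(0.000000, 1.470000) = -0.782700
  k2 = f(0.260000, 1.266498) = -0.791106
  k3 = f(0.260000, 1.264313) = -0.788024
  k4 = f(0.520000, 1.060227) = -0.727989
  w ← 1.470000 + (0.52/6)·(k1 + 2k2 + 2k3 + k4) = 1.065358
x=0.520000, w=1.065358:
  k1 = f(0.520000, 1.065358) = -0.735223
  k2 = f(0.780000, 0.874200) = -0.641278
  k3 = f(0.780000, 0.898626) = -0.675718
  k4 = f(1.040000, 0.713984) = -0.550761
  w ← 1.065358 + (0.52/6)·(k1 + 2k2 + 2k3 + k4) = 0.725626
w(1.04) ≈ 0.7256

0.7256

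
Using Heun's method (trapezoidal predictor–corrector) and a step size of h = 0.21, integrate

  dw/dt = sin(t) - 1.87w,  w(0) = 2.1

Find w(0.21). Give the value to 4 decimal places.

Heun: k1 = f(t_n, w_n); k2 = f(t_n + h, w_n + h·k1); w_{n+1} = w_n + (h/2)·(k1 + k2).
t=0.000000, w=2.100000:
  k1 = f(0.000000, 2.100000) = -3.927000
  k2 = f(0.210000, 1.275330) = -2.176407
  w ← 2.100000 + (0.21/2)·(-3.927000 + (-2.176407)) = 1.459142
w(0.21) ≈ 1.4591

1.4591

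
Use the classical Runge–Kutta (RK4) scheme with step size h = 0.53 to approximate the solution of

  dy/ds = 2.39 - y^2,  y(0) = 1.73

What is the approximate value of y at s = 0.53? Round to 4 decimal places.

1.5952

RK4: k1 = f(s_n, y_n); k2 = f(s_n + h/2, y_n + (h/2)·k1); k3 = f(s_n + h/2, y_n + (h/2)·k2); k4 = f(s_n + h, y_n + h·k3); y_{n+1} = y_n + (h/6)·(k1 + 2k2 + 2k3 + k4).
s=0.000000, y=1.730000:
  k1 = f(0.000000, 1.730000) = -0.602900
  k2 = f(0.265000, 1.570232) = -0.075627
  k3 = f(0.265000, 1.709959) = -0.533959
  k4 = f(0.530000, 1.447002) = 0.296186
  y ← 1.730000 + (0.53/6)·(k1 + 2k2 + 2k3 + k4) = 1.595213
y(0.53) ≈ 1.5952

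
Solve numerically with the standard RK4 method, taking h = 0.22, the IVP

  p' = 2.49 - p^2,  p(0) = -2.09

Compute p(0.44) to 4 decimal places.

RK4: k1 = f(x_n, p_n); k2 = f(x_n + h/2, p_n + (h/2)·k1); k3 = f(x_n + h/2, p_n + (h/2)·k2); k4 = f(x_n + h, p_n + h·k3); p_{n+1} = p_n + (h/6)·(k1 + 2k2 + 2k3 + k4).
x=0.000000, p=-2.090000:
  k1 = f(0.000000, -2.090000) = -1.878100
  k2 = f(0.110000, -2.296591) = -2.784330
  k3 = f(0.110000, -2.396276) = -3.252140
  k4 = f(0.220000, -2.805471) = -5.380667
  p ← -2.090000 + (0.22/6)·(k1 + 2k2 + 2k3 + k4) = -2.798829
x=0.220000, p=-2.798829:
  k1 = f(0.220000, -2.798829) = -5.343445
  k2 = f(0.330000, -3.386608) = -8.979116
  k3 = f(0.330000, -3.786532) = -11.847824
  k4 = f(0.440000, -5.405351) = -26.727816
  p ← -2.798829 + (0.22/6)·(k1 + 2k2 + 2k3 + k4) = -5.502084
p(0.44) ≈ -5.5021

-5.5021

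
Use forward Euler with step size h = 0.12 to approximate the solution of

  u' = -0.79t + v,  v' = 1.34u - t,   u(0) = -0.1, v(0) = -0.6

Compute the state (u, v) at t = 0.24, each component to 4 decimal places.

-0.2573, -0.6581

Euler on (u,v): u_{n+1} = u_n + h·u', v_{n+1} = v_n + h·v'.
0.000000: (-0.100000, -0.600000); f=(-0.600000, -0.134000) → (-0.172000, -0.616080)
0.120000: (-0.172000, -0.616080); f=(-0.710880, -0.350480) → (-0.257306, -0.658138)
(u(0.24), v(0.24)) ≈ (-0.2573, -0.6581)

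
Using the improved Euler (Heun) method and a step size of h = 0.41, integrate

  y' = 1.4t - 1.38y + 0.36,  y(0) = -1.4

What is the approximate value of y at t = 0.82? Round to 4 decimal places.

0.0307

Heun: k1 = f(t_n, y_n); k2 = f(t_n + h, y_n + h·k1); y_{n+1} = y_n + (h/2)·(k1 + k2).
t=0.000000, y=-1.400000:
  k1 = f(0.000000, -1.400000) = 2.292000
  k2 = f(0.410000, -0.460280) = 1.569186
  y ← -1.400000 + (0.41/2)·(2.292000 + 1.569186) = -0.608457
t=0.410000, y=-0.608457:
  k1 = f(0.410000, -0.608457) = 1.773670
  k2 = f(0.820000, 0.118748) = 1.344128
  y ← -0.608457 + (0.41/2)·(1.773670 + 1.344128) = 0.030692
y(0.82) ≈ 0.0307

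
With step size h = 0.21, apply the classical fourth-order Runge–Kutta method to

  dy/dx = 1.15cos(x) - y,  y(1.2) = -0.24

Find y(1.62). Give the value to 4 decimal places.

-0.1007

RK4: k1 = f(x_n, y_n); k2 = f(x_n + h/2, y_n + (h/2)·k1); k3 = f(x_n + h/2, y_n + (h/2)·k2); k4 = f(x_n + h, y_n + h·k3); y_{n+1} = y_n + (h/6)·(k1 + 2k2 + 2k3 + k4).
x=1.200000, y=-0.240000:
  k1 = f(1.200000, -0.240000) = 0.656711
  k2 = f(1.305000, -0.171045) = 0.473125
  k3 = f(1.305000, -0.190322) = 0.492401
  k4 = f(1.410000, -0.136596) = 0.320716
  y ← -0.240000 + (0.21/6)·(k1 + 2k2 + 2k3 + k4) = -0.138203
x=1.410000, y=-0.138203:
  k1 = f(1.410000, -0.138203) = 0.322323
  k2 = f(1.515000, -0.104359) = 0.168492
  k3 = f(1.515000, -0.120512) = 0.184644
  k4 = f(1.620000, -0.099428) = 0.042867
  y ← -0.138203 + (0.21/6)·(k1 + 2k2 + 2k3 + k4) = -0.100702
y(1.62) ≈ -0.1007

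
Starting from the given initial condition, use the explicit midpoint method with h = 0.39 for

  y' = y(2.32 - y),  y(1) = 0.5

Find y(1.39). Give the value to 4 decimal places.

Midpoint: k1 = f(x_n, y_n); k2 = f(x_n + h/2, y_n + (h/2)·k1); y_{n+1} = y_n + h·k2.
x=1.000000, y=0.500000:
  k1 = f(1.000000, 0.500000) = 0.910000
  k2 = f(1.195000, 0.677450) = 1.112745
  y ← 0.500000 + 0.39·1.112745 = 0.933971
y(1.39) ≈ 0.9340

0.9340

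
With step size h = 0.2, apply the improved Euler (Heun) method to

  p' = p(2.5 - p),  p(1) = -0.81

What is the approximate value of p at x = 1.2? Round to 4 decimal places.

Heun: k1 = f(x_n, p_n); k2 = f(x_n + h, p_n + h·k1); p_{n+1} = p_n + (h/2)·(k1 + k2).
x=1.000000, p=-0.810000:
  k1 = f(1.000000, -0.810000) = -2.681100
  k2 = f(1.200000, -1.346220) = -5.177858
  p ← -0.810000 + (0.2/2)·(-2.681100 + (-5.177858)) = -1.595896
p(1.2) ≈ -1.5959

-1.5959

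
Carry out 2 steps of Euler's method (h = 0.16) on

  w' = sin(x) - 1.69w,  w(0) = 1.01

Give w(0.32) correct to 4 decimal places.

Euler: w_{n+1} = w_n + h·f(x_n, w_n).
x=0.000000, w=1.010000: f=-1.706900 → w ← 1.010000 + 0.16·(-1.706900) = 0.736896
x=0.160000, w=0.736896: f=-1.086036 → w ← 0.736896 + 0.16·(-1.086036) = 0.563130
w(0.32) ≈ 0.5631

0.5631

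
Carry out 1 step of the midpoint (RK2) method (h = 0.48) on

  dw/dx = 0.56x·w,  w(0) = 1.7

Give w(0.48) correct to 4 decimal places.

1.8097

Midpoint: k1 = f(x_n, w_n); k2 = f(x_n + h/2, w_n + (h/2)·k1); w_{n+1} = w_n + h·k2.
x=0.000000, w=1.700000:
  k1 = f(0.000000, 1.700000) = 0.000000
  k2 = f(0.240000, 1.700000) = 0.228480
  w ← 1.700000 + 0.48·0.228480 = 1.809670
w(0.48) ≈ 1.8097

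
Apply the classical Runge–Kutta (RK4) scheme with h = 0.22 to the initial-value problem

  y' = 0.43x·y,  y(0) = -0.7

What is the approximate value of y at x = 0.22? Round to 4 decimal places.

-0.7073

RK4: k1 = f(x_n, y_n); k2 = f(x_n + h/2, y_n + (h/2)·k1); k3 = f(x_n + h/2, y_n + (h/2)·k2); k4 = f(x_n + h, y_n + h·k3); y_{n+1} = y_n + (h/6)·(k1 + 2k2 + 2k3 + k4).
x=0.000000, y=-0.700000:
  k1 = f(0.000000, -0.700000) = 0.000000
  k2 = f(0.110000, -0.700000) = -0.033110
  k3 = f(0.110000, -0.703642) = -0.033282
  k4 = f(0.220000, -0.707322) = -0.066913
  y ← -0.700000 + (0.22/6)·(k1 + 2k2 + 2k3 + k4) = -0.707322
y(0.22) ≈ -0.7073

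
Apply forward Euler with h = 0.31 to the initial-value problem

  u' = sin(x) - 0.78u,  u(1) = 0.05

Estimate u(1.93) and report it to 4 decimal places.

0.7085

Euler: u_{n+1} = u_n + h·f(x_n, u_n).
x=1.000000, u=0.050000: f=0.802471 → u ← 0.050000 + 0.31·0.802471 = 0.298766
x=1.310000, u=0.298766: f=0.733147 → u ← 0.298766 + 0.31·0.733147 = 0.526042
x=1.620000, u=0.526042: f=0.588477 → u ← 0.526042 + 0.31·0.588477 = 0.708470
u(1.93) ≈ 0.7085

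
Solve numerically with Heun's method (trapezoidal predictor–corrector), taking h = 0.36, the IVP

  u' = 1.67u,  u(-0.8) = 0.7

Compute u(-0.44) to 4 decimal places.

Heun: k1 = f(x_n, u_n); k2 = f(x_n + h, u_n + h·k1); u_{n+1} = u_n + (h/2)·(k1 + k2).
x=-0.800000, u=0.700000:
  k1 = f(-0.800000, 0.700000) = 1.169000
  k2 = f(-0.440000, 1.120840) = 1.871803
  u ← 0.700000 + (0.36/2)·(1.169000 + 1.871803) = 1.247345
u(-0.44) ≈ 1.2473

1.2473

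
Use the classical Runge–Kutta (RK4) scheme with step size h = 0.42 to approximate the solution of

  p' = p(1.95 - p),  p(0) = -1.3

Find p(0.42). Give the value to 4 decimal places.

RK4: k1 = f(t_n, p_n); k2 = f(t_n + h/2, p_n + (h/2)·k1); k3 = f(t_n + h/2, p_n + (h/2)·k2); k4 = f(t_n + h, p_n + h·k3); p_{n+1} = p_n + (h/6)·(k1 + 2k2 + 2k3 + k4).
t=0.000000, p=-1.300000:
  k1 = f(0.000000, -1.300000) = -4.225000
  k2 = f(0.210000, -2.187250) = -9.049200
  k3 = f(0.210000, -3.200332) = -16.482772
  k4 = f(0.420000, -8.222764) = -83.648245
  p ← -1.300000 + (0.42/6)·(k1 + 2k2 + 2k3 + k4) = -11.025603
p(0.42) ≈ -11.0256

-11.0256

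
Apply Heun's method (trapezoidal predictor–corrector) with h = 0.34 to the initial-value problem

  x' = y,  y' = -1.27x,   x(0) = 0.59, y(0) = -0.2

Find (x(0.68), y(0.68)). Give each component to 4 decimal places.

Heun on (x,y): k1 = f(t_n, state_n); k2 = f(t_n + h, state_n + h·k1); state_{n+1} = state_n + (h/2)·(k1 + k2).
0.000000: (0.590000, -0.200000)
  k1 = (-0.200000, -0.749300)
  predictor → (0.522000, -0.454762)
  k2 = (-0.454762, -0.662940)
  → (0.478690, -0.440081)
0.340000: (0.478690, -0.440081)
  k1 = (-0.440081, -0.607937)
  predictor → (0.329063, -0.646779)
  k2 = (-0.646779, -0.417910)
  → (0.293924, -0.614475)
(x(0.68), y(0.68)) ≈ (0.2939, -0.6145)

0.2939, -0.6145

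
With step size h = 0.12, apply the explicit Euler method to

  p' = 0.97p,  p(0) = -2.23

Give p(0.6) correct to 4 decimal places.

Euler: p_{n+1} = p_n + h·f(t_n, p_n).
t=0.000000, p=-2.230000: f=-2.163100 → p ← -2.230000 + 0.12·(-2.163100) = -2.489572
t=0.120000, p=-2.489572: f=-2.414885 → p ← -2.489572 + 0.12·(-2.414885) = -2.779358
t=0.240000, p=-2.779358: f=-2.695977 → p ← -2.779358 + 0.12·(-2.695977) = -3.102875
t=0.360000, p=-3.102875: f=-3.009789 → p ← -3.102875 + 0.12·(-3.009789) = -3.464050
t=0.480000, p=-3.464050: f=-3.360129 → p ← -3.464050 + 0.12·(-3.360129) = -3.867266
p(0.6) ≈ -3.8673

-3.8673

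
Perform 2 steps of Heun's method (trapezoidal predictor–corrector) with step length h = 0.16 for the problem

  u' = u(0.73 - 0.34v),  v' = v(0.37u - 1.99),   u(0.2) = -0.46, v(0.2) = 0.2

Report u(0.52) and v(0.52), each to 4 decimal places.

-0.5719, 0.1014

Heun on (u,v): k1 = f(t_n, state_n); k2 = f(t_n + h, state_n + h·k1); state_{n+1} = state_n + (h/2)·(k1 + k2).
0.200000: (-0.460000, 0.200000)
  k1 = (-0.304520, -0.432040)
  predictor → (-0.508723, 0.130874)
  k2 = (-0.348731, -0.285072)
  → (-0.512260, 0.142631)
0.360000: (-0.512260, 0.142631)
  k1 = (-0.349108, -0.310869)
  predictor → (-0.568117, 0.092892)
  k2 = (-0.396783, -0.204381)
  → (-0.571931, 0.101411)
(u(0.52), v(0.52)) ≈ (-0.5719, 0.1014)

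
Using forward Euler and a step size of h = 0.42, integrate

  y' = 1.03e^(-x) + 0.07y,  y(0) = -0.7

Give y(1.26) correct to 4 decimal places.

Euler: y_{n+1} = y_n + h·f(x_n, y_n).
x=0.000000, y=-0.700000: f=0.981000 → y ← -0.700000 + 0.42·0.981000 = -0.287980
x=0.420000, y=-0.287980: f=0.656600 → y ← -0.287980 + 0.42·0.656600 = -0.012208
x=0.840000, y=-0.012208: f=0.443807 → y ← -0.012208 + 0.42·0.443807 = 0.174191
y(1.26) ≈ 0.1742

0.1742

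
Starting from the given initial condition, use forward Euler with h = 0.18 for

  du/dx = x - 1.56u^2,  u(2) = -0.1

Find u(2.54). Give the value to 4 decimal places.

Euler: u_{n+1} = u_n + h·f(x_n, u_n).
x=2.000000, u=-0.100000: f=1.984400 → u ← -0.100000 + 0.18·1.984400 = 0.257192
x=2.180000, u=0.257192: f=2.076810 → u ← 0.257192 + 0.18·2.076810 = 0.631018
x=2.360000, u=0.631018: f=1.738834 → u ← 0.631018 + 0.18·1.738834 = 0.944008
u(2.54) ≈ 0.9440

0.9440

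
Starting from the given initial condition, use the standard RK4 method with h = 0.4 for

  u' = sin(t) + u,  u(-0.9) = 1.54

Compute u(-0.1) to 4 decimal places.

RK4: k1 = f(t_n, u_n); k2 = f(t_n + h/2, u_n + (h/2)·k1); k3 = f(t_n + h/2, u_n + (h/2)·k2); k4 = f(t_n + h, u_n + h·k3); u_{n+1} = u_n + (h/6)·(k1 + 2k2 + 2k3 + k4).
t=-0.900000, u=1.540000:
  k1 = f(-0.900000, 1.540000) = 0.756673
  k2 = f(-0.700000, 1.691335) = 1.047117
  k3 = f(-0.700000, 1.749423) = 1.105206
  k4 = f(-0.500000, 1.982082) = 1.502657
  u ← 1.540000 + (0.4/6)·(k1 + 2k2 + 2k3 + k4) = 1.977598
t=-0.500000, u=1.977598:
  k1 = f(-0.500000, 1.977598) = 1.498173
  k2 = f(-0.300000, 2.277233) = 1.981713
  k3 = f(-0.300000, 2.373941) = 2.078421
  k4 = f(-0.100000, 2.808967) = 2.709133
  u ← 1.977598 + (0.4/6)·(k1 + 2k2 + 2k3 + k4) = 2.799437
u(-0.1) ≈ 2.7994

2.7994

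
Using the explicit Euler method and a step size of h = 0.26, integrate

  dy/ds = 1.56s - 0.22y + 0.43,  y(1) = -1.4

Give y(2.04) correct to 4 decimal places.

1.4015

Euler: y_{n+1} = y_n + h·f(s_n, y_n).
s=1.000000, y=-1.400000: f=2.298000 → y ← -1.400000 + 0.26·2.298000 = -0.802520
s=1.260000, y=-0.802520: f=2.572154 → y ← -0.802520 + 0.26·2.572154 = -0.133760
s=1.520000, y=-0.133760: f=2.830627 → y ← -0.133760 + 0.26·2.830627 = 0.602203
s=1.780000, y=0.602203: f=3.074315 → y ← 0.602203 + 0.26·3.074315 = 1.401525
y(2.04) ≈ 1.4015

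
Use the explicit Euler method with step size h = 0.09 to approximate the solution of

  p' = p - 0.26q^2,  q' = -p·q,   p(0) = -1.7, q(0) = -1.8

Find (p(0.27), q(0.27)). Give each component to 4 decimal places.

Euler on (p,q): p_{n+1} = p_n + h·p', q_{n+1} = q_n + h·q'.
0.000000: (-1.700000, -1.800000); f=(-2.542400, -3.060000) → (-1.928816, -2.075400)
0.090000: (-1.928816, -2.075400); f=(-3.048710, -4.003065) → (-2.203200, -2.435676)
0.180000: (-2.203200, -2.435676); f=(-3.745654, -5.366281) → (-2.540309, -2.918641)
(p(0.27), q(0.27)) ≈ (-2.5403, -2.9186)

-2.5403, -2.9186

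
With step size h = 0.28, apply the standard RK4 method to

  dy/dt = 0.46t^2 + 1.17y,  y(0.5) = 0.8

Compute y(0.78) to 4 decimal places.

1.1720

RK4: k1 = f(t_n, y_n); k2 = f(t_n + h/2, y_n + (h/2)·k1); k3 = f(t_n + h/2, y_n + (h/2)·k2); k4 = f(t_n + h, y_n + h·k3); y_{n+1} = y_n + (h/6)·(k1 + 2k2 + 2k3 + k4).
t=0.500000, y=0.800000:
  k1 = f(0.500000, 0.800000) = 1.051000
  k2 = f(0.640000, 0.947140) = 1.296570
  k3 = f(0.640000, 0.981520) = 1.336794
  k4 = f(0.780000, 1.174302) = 1.653798
  y ← 0.800000 + (0.28/6)·(k1 + 2k2 + 2k3 + k4) = 1.172005
y(0.78) ≈ 1.1720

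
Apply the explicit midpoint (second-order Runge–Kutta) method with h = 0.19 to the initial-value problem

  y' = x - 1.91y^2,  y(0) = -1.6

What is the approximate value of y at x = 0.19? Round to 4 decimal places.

Midpoint: k1 = f(x_n, y_n); k2 = f(x_n + h/2, y_n + (h/2)·k1); y_{n+1} = y_n + h·k2.
x=0.000000, y=-1.600000:
  k1 = f(0.000000, -1.600000) = -4.889600
  k2 = f(0.095000, -2.064512) = -8.045821
  y ← -1.600000 + 0.19·(-8.045821) = -3.128706
y(0.19) ≈ -3.1287

-3.1287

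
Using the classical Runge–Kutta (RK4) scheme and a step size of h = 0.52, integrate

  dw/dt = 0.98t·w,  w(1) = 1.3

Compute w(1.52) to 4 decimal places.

2.4689

RK4: k1 = f(t_n, w_n); k2 = f(t_n + h/2, w_n + (h/2)·k1); k3 = f(t_n + h/2, w_n + (h/2)·k2); k4 = f(t_n + h, w_n + h·k3); w_{n+1} = w_n + (h/6)·(k1 + 2k2 + 2k3 + k4).
t=1.000000, w=1.300000:
  k1 = f(1.000000, 1.300000) = 1.274000
  k2 = f(1.260000, 1.631240) = 2.014255
  k3 = f(1.260000, 1.823706) = 2.251913
  k4 = f(1.520000, 2.470995) = 3.680793
  w ← 1.300000 + (0.52/6)·(k1 + 2k2 + 2k3 + k4) = 2.468885
w(1.52) ≈ 2.4689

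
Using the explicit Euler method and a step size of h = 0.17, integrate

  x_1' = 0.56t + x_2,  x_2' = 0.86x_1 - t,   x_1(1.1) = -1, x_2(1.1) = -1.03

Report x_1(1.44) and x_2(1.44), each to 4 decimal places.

Euler on (x_1,x_2): x_1_{n+1} = x_1_n + h·x_1', x_2_{n+1} = x_2_n + h·x_2'.
1.100000: (-1.000000, -1.030000); f=(-0.414000, -1.960000) → (-1.070380, -1.363200)
1.270000: (-1.070380, -1.363200); f=(-0.652000, -2.190527) → (-1.181220, -1.735590)
(x_1(1.44), x_2(1.44)) ≈ (-1.1812, -1.7356)

-1.1812, -1.7356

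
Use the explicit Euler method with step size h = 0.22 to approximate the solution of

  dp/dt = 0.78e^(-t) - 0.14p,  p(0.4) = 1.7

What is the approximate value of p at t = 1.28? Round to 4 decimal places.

Euler: p_{n+1} = p_n + h·f(t_n, p_n).
t=0.400000, p=1.700000: f=0.284850 → p ← 1.700000 + 0.22·0.284850 = 1.762667
t=0.620000, p=1.762667: f=0.172823 → p ← 1.762667 + 0.22·0.172823 = 1.800688
t=0.840000, p=1.800688: f=0.084638 → p ← 1.800688 + 0.22·0.084638 = 1.819308
t=1.060000, p=1.819308: f=0.015532 → p ← 1.819308 + 0.22·0.015532 = 1.822725
p(1.28) ≈ 1.8227

1.8227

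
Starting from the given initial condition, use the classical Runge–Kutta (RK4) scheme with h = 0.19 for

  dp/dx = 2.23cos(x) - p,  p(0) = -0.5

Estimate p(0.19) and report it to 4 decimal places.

-0.0300

RK4: k1 = f(x_n, p_n); k2 = f(x_n + h/2, p_n + (h/2)·k1); k3 = f(x_n + h/2, p_n + (h/2)·k2); k4 = f(x_n + h, p_n + h·k3); p_{n+1} = p_n + (h/6)·(k1 + 2k2 + 2k3 + k4).
x=0.000000, p=-0.500000:
  k1 = f(0.000000, -0.500000) = 2.730000
  k2 = f(0.095000, -0.240650) = 2.460595
  k3 = f(0.095000, -0.266244) = 2.486188
  k4 = f(0.190000, -0.027624) = 2.217494
  p ← -0.500000 + (0.19/6)·(k1 + 2k2 + 2k3 + k4) = -0.030033
p(0.19) ≈ -0.0300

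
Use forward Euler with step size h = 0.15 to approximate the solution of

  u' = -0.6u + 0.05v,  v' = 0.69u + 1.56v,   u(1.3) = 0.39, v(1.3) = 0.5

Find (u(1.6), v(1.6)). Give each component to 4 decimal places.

Euler on (u,v): u_{n+1} = u_n + h·u', v_{n+1} = v_n + h·v'.
1.300000: (0.390000, 0.500000); f=(-0.209000, 1.049100) → (0.358650, 0.657365)
1.450000: (0.358650, 0.657365); f=(-0.182322, 1.272958) → (0.331302, 0.848309)
(u(1.6), v(1.6)) ≈ (0.3313, 0.8483)

0.3313, 0.8483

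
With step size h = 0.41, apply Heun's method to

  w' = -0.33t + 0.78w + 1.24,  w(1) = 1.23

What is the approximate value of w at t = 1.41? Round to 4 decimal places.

Heun: k1 = f(t_n, w_n); k2 = f(t_n + h, w_n + h·k1); w_{n+1} = w_n + (h/2)·(k1 + k2).
t=1.000000, w=1.230000:
  k1 = f(1.000000, 1.230000) = 1.869400
  k2 = f(1.410000, 1.996454) = 2.331934
  w ← 1.230000 + (0.41/2)·(1.869400 + 2.331934) = 2.091273
w(1.41) ≈ 2.0913

2.0913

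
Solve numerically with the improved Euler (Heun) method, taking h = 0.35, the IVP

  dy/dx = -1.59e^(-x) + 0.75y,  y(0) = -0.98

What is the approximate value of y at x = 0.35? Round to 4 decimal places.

Heun: k1 = f(x_n, y_n); k2 = f(x_n + h, y_n + h·k1); y_{n+1} = y_n + (h/2)·(k1 + k2).
x=0.000000, y=-0.980000:
  k1 = f(0.000000, -0.980000) = -2.325000
  k2 = f(0.350000, -1.793750) = -2.465767
  y ← -0.980000 + (0.35/2)·(-2.325000 + (-2.465767)) = -1.818384
y(0.35) ≈ -1.8184

-1.8184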